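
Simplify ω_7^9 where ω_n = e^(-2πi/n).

Since ω_7^7 = 1, powers reduce modulo 7.
9 mod 7 = 2
So ω_7^9 = ω_7^2 = e^(-2πi·2/7)

ω_7^9 = ω_7^2 = -0.2225-0.9749i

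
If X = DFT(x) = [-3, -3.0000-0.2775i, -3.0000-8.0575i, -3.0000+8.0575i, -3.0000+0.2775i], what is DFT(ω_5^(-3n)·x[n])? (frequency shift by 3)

Modulation property: DFT(ω_5^(-3n)·x[n]) = X[(k-3) mod 5], so circularly shift X by 3 positions.

X[k-3] = [-3.0000-8.0575i, -3.0000+8.0575i, -3.0000+0.2775i, -3, -3.0000-0.2775i]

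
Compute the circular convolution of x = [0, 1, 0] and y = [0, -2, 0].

(x ⊛ y)[n] = Σ(m=0 to 2) x[m] · y[(n-m) mod 3]

Computing each output sample:
(x ⊛ y)[0] = 0
(x ⊛ y)[1] = 0
(x ⊛ y)[2] = -2

x ⊛ y = [0, 0, -2]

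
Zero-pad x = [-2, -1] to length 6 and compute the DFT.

Original 2-point DFT: [-3, -1]
Zero-padded 6-point DFT provides frequency interpolation.

DFT_6([x, 0, ...]) = [-3, -2.5000+0.8660i, -1.5000+0.8660i, -1, -1.5000-0.8660i, -2.5000-0.8660i]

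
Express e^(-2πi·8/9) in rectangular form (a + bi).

ω_9^8 = e^(-2πi·8/9)
= cos(-2π·8/9) + i·sin(-2π·8/9)
= cos(-16π/9) + i·sin(-16π/9)

ω_9^8 = cos(-16π/9) + i·sin(-16π/9) = 0.7660+0.6428i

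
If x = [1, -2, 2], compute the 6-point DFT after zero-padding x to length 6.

Original 3-point DFT: [1, 1.0000+3.4641i, 1.0000-3.4641i]
Zero-padded 6-point DFT provides frequency interpolation.

DFT_6([x, 0, ...]) = [1, -1, 1.0000+3.4641i, 5, 1.0000-3.4641i, -1]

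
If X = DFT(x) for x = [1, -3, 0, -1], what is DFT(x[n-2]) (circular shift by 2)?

Time shift by 2: X_shifted[k] = ω_4^(2k) · X[k]
Shifted x = [0, -1, 1, -3]

DFT(x[n-2]) = [-3, -1-2i, 5, -1+2i]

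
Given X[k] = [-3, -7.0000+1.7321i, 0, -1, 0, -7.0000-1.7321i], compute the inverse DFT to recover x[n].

x[n] = (1/6) Σ(k=0 to 5) X[k] · e^(2πikn/6)

Computing each x[n]:
x[0] = -3
x[1] = -2
x[2] = 0
x[3] = 2
x[4] = 1
x[5] = -1

x = [-3, -2, 0, 2, 1, -1]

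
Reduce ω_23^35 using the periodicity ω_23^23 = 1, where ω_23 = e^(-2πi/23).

Since ω_23^23 = 1, powers reduce modulo 23.
35 mod 23 = 12
So ω_23^35 = ω_23^12 = e^(-2πi·12/23)

ω_23^35 = ω_23^12 = -0.9907+0.1362i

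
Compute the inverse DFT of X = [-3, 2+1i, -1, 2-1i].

x[n] = (1/4) Σ(k=0 to 3) X[k] · e^(2πikn/4)

Computing each x[n]:
x[0] = 0
x[1] = -1
x[2] = -2
x[3] = 0

x = [0, -1, -2, 0]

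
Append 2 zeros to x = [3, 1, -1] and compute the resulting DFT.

Original 3-point DFT: [3, 3.0000-1.7321i, 3.0000+1.7321i]
Zero-padded 5-point DFT provides frequency interpolation.

DFT_5([x, 0, ...]) = [3, 4.1180-0.3633i, 1.8820-1.5388i, 1.8820+1.5388i, 4.1180+0.3633i]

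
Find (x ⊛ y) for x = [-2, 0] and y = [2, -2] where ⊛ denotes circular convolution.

(x ⊛ y)[n] = Σ(m=0 to 1) x[m] · y[(n-m) mod 2]

Computing each output sample:
(x ⊛ y)[0] = -4
(x ⊛ y)[1] = 4

x ⊛ y = [-4, 4]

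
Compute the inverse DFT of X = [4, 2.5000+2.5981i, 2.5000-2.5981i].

x[n] = (1/3) Σ(k=0 to 2) X[k] · e^(2πikn/3)

Computing each x[n]:
x[0] = 3
x[1] = -1
x[2] = 2

x = [3, -1, 2]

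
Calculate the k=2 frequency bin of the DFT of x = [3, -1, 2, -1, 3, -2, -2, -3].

X[2] = Σ(n=0 to 7) x[n] · ω_8^(2n) where ω_8 = e^(-2πi/8)
= (3)·ω_8^0 + (-1)·ω_8^2 + (2)·ω_8^4 + (-1)·ω_8^6 + (3)·ω_8^8 + (-2)·ω_8^10 + (-2)·ω_8^12 + (-3)·ω_8^14

X[2] = 6-1i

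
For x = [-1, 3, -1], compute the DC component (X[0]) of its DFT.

X[0] = Σ(n=0 to 2) x[n] · ω_3^0 = Σ x[n]
= (-1) + (3) + (-1)

X[0] = 1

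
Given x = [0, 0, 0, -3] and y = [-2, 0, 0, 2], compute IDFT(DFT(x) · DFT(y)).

(x ⊛ y)[n] = Σ(m=0 to 3) x[m] · y[(n-m) mod 4]

Computing each output sample:
(x ⊛ y)[0] = 0
(x ⊛ y)[1] = 0
(x ⊛ y)[2] = -6
(x ⊛ y)[3] = 6

x ⊛ y = [0, 0, -6, 6]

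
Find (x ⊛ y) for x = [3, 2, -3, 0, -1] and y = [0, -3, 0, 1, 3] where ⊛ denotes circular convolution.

(x ⊛ y)[n] = Σ(m=0 to 4) x[m] · y[(n-m) mod 5]

Computing each output sample:
(x ⊛ y)[0] = 6
(x ⊛ y)[1] = -18
(x ⊛ y)[2] = -7
(x ⊛ y)[3] = 9
(x ⊛ y)[4] = 11

x ⊛ y = [6, -18, -7, 9, 11]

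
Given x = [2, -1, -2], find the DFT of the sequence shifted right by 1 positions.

Time shift by 1: X_shifted[k] = ω_3^(1k) · X[k]
Shifted x = [-2, 2, -1]

DFT(x[n-1]) = [-1, -2.5000-2.5981i, -2.5000+2.5981i]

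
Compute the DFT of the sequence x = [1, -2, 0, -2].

X[k] = Σ(n=0 to 3) x[n] · ω_4^(nk)
where ω_4 = e^(-2πi/4)

Computing each X[k]:
X[0] = -3
X[1] = 1
X[2] = 5
X[3] = 1

X = [-3, 1, 5, 1]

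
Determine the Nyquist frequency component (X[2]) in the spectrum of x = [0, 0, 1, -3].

X[2] = Σ(n=0 to 3) x[n] · ω_4^(2n) where ω_4 = e^(-2πi/4)
= (0)·ω_4^0 + (0)·ω_4^2 + (1)·ω_4^4 + (-3)·ω_4^6

X[2] = 4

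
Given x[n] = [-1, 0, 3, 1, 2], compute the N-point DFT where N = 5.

X[k] = Σ(n=0 to 4) x[n] · ω_5^(nk)
where ω_5 = e^(-2πi/5)

Computing each X[k]:
X[0] = 5
X[1] = -3.6180+0.7265i
X[2] = -1.3820+3.0777i
X[3] = -1.3820-3.0777i
X[4] = -3.6180-0.7265i

X = [5, -3.6180+0.7265i, -1.3820+3.0777i, -1.3820-3.0777i, -3.6180-0.7265i]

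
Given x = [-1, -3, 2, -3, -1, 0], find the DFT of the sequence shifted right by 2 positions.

Time shift by 2: X_shifted[k] = ω_6^(2k) · X[k]
Shifted x = [-1, 0, -1, -3, 2, -3]

DFT(x[n-2]) = [-6, 0, -3.0000-5.1962i, 6, -3.0000+5.1962i, 0]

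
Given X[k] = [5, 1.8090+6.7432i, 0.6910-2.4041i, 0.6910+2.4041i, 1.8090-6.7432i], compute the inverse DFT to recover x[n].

x[n] = (1/5) Σ(k=0 to 4) X[k] · e^(2πikn/5)

Computing each x[n]:
x[0] = 2
x[1] = -1
x[2] = -2
x[3] = 3
x[4] = 3

x = [2, -1, -2, 3, 3]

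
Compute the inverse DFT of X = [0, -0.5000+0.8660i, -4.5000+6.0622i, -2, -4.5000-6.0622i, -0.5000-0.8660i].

x[n] = (1/6) Σ(k=0 to 5) X[k] · e^(2πikn/6)

Computing each x[n]:
x[0] = -2
x[1] = -1
x[2] = 2
x[3] = -1
x[4] = -1
x[5] = 3

x = [-2, -1, 2, -1, -1, 3]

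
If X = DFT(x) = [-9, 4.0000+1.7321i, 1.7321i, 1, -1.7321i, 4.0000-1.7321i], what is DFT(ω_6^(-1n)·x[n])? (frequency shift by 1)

Modulation property: DFT(ω_6^(-1n)·x[n]) = X[(k-1) mod 6], so circularly shift X by 1 positions.

X[k-1] = [4.0000-1.7321i, -9, 4.0000+1.7321i, 1.7321i, 1, -1.7321i]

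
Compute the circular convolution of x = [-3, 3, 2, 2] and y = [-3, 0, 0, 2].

(x ⊛ y)[n] = Σ(m=0 to 3) x[m] · y[(n-m) mod 4]

Computing each output sample:
(x ⊛ y)[0] = 15
(x ⊛ y)[1] = -5
(x ⊛ y)[2] = -2
(x ⊛ y)[3] = -12

x ⊛ y = [15, -5, -2, -12]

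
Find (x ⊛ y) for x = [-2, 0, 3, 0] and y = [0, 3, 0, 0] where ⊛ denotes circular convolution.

(x ⊛ y)[n] = Σ(m=0 to 3) x[m] · y[(n-m) mod 4]

Computing each output sample:
(x ⊛ y)[0] = 0
(x ⊛ y)[1] = -6
(x ⊛ y)[2] = 0
(x ⊛ y)[3] = 9

x ⊛ y = [0, -6, 0, 9]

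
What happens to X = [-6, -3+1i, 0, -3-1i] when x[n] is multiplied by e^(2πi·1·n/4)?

Modulation property: DFT(ω_4^(-1n)·x[n]) = X[(k-1) mod 4], so circularly shift X by 1 positions.

X[k-1] = [-3-1i, -6, -3+1i, 0]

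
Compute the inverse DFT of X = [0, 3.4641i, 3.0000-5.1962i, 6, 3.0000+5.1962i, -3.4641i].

x[n] = (1/6) Σ(k=0 to 5) X[k] · e^(2πikn/6)

Computing each x[n]:
x[0] = 2
x[1] = -1
x[2] = -2
x[3] = 0
x[4] = 3
x[5] = -2

x = [2, -1, -2, 0, 3, -2]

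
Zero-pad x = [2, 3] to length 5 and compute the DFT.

Original 2-point DFT: [5, -1]
Zero-padded 5-point DFT provides frequency interpolation.

DFT_5([x, 0, ...]) = [5, 2.9271-2.8532i, -0.4271-1.7634i, -0.4271+1.7634i, 2.9271+2.8532i]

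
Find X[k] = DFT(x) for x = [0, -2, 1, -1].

X[k] = Σ(n=0 to 3) x[n] · ω_4^(nk)
where ω_4 = e^(-2πi/4)

Computing each X[k]:
X[0] = -2
X[1] = -1+1i
X[2] = 4
X[3] = -1-1i

X = [-2, -1+1i, 4, -1-1i]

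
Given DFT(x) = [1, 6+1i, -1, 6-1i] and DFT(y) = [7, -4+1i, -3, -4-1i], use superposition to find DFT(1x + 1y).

By linearity: DFT(1x + 1y) = 1·DFT(x) + 1·DFT(y)
= 1·[1, 6+1i, -1, 6-1i] + 1·[7, -4+1i, -3, -4-1i]

Computing element-wise:
Z[0] = 1·(1) + 1·(7) = 8
Z[1] = 1·(6+1i) + 1·(-4+1i) = 2+2i
Z[2] = 1·(-1) + 1·(-3) = -4
Z[3] = 1·(6-1i) + 1·(-4-1i) = 2-2i

DFT(1x + 1y) = 1·X + 1·Y = [8, 2+2i, -4, 2-2i]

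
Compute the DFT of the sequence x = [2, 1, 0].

X[k] = Σ(n=0 to 2) x[n] · ω_3^(nk)
where ω_3 = e^(-2πi/3)

Computing each X[k]:
X[0] = 3
X[1] = 1.5000-0.8660i
X[2] = 1.5000+0.8660i

X = [3, 1.5000-0.8660i, 1.5000+0.8660i]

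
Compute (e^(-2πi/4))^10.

Since ω_4^4 = 1, powers reduce modulo 4.
10 mod 4 = 2
So ω_4^10 = ω_4^2 = e^(-2πi·2/4)

ω_4^10 = ω_4^2 = -1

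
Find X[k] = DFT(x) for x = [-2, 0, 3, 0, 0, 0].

X[k] = Σ(n=0 to 5) x[n] · ω_6^(nk)
where ω_6 = e^(-2πi/6)

Computing each X[k]:
X[0] = 1
X[1] = -3.5000-2.5981i
X[2] = -3.5000+2.5981i
X[3] = 1
X[4] = -3.5000-2.5981i
X[5] = -3.5000+2.5981i

X = [1, -3.5000-2.5981i, -3.5000+2.5981i, 1, -3.5000-2.5981i, -3.5000+2.5981i]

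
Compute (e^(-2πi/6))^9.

Since ω_6^6 = 1, powers reduce modulo 6.
9 mod 6 = 3
So ω_6^9 = ω_6^3 = e^(-2πi·3/6)

ω_6^9 = ω_6^3 = -1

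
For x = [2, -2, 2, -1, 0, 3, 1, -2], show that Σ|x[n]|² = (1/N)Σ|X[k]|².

Time domain:
Σ|x[n]|² = |2|² + |-2|² + |2|² + |-1|² + |0|² + |3|² + |1|² + |-2|² = 27.0000

Frequency domain:
(1/8)Σ|X[k]|² = (1/8)(|3|² + |-2.2426+1.8284i|² + |-1-4i|² + |6.2426+3.8284i|² + |7|² + |6.2426-3.8284i|² + |-1+4i|² + |-2.2426-1.8284i|²) = (1/8)·216.0000 = 27.0000

Both sides agree, confirming Parseval's theorem.

Σ|x[n]|² = (1/N)Σ|X[k]|² = 27.0000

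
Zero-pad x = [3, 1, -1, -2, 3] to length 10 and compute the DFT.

Original 5-point DFT: [4, 6.6631+1.3143i, -1.1631+2.1266i, -1.1631-2.1266i, 6.6631-1.3143i]
Zero-padded 10-point DFT provides frequency interpolation.

DFT_10([x, 0, ...]) = [4, 1.6910+0.5020i, 6.6631+1.3143i, 2.8090-5.5676i, -1.1631+2.1266i, 6, -1.1631-2.1266i, 2.8090+5.5676i, 6.6631-1.3143i, 1.6910-0.5020i]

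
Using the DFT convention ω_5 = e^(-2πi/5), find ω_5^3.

ω_5^3 = e^(-2πi·3/5)
= cos(-2π·3/5) + i·sin(-2π·3/5)
= cos(-6π/5) + i·sin(-6π/5)

ω_5^3 = cos(-6π/5) + i·sin(-6π/5) = -0.8090+0.5878i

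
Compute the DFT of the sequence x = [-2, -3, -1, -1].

X[k] = Σ(n=0 to 3) x[n] · ω_4^(nk)
where ω_4 = e^(-2πi/4)

Computing each X[k]:
X[0] = -7
X[1] = -1+2i
X[2] = 1
X[3] = -1-2i

X = [-7, -1+2i, 1, -1-2i]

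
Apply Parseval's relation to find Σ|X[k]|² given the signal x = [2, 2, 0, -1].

Parseval: Σ|x[n]|² = (1/N)Σ|X[k]|², so Σ|X[k]|² = N·Σ|x[n]|² = 4·9.0000

Σ|X[k]|² = N·Σ|x[n]|² = 4·9.0000 = 36.0000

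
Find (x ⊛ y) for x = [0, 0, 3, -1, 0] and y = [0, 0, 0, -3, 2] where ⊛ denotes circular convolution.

(x ⊛ y)[n] = Σ(m=0 to 4) x[m] · y[(n-m) mod 5]

Computing each output sample:
(x ⊛ y)[0] = -9
(x ⊛ y)[1] = 9
(x ⊛ y)[2] = -2
(x ⊛ y)[3] = 0
(x ⊛ y)[4] = 0

x ⊛ y = [-9, 9, -2, 0, 0]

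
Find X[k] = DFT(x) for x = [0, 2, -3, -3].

X[k] = Σ(n=0 to 3) x[n] · ω_4^(nk)
where ω_4 = e^(-2πi/4)

Computing each X[k]:
X[0] = -4
X[1] = 3-5i
X[2] = -2
X[3] = 3+5i

X = [-4, 3-5i, -2, 3+5i]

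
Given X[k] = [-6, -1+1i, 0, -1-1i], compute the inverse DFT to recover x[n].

x[n] = (1/4) Σ(k=0 to 3) X[k] · e^(2πikn/4)

Computing each x[n]:
x[0] = -2
x[1] = -2
x[2] = -1
x[3] = -1

x = [-2, -2, -1, -1]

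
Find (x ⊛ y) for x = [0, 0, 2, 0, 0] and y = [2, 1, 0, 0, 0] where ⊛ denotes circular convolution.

(x ⊛ y)[n] = Σ(m=0 to 4) x[m] · y[(n-m) mod 5]

Computing each output sample:
(x ⊛ y)[0] = 0
(x ⊛ y)[1] = 0
(x ⊛ y)[2] = 4
(x ⊛ y)[3] = 2
(x ⊛ y)[4] = 0

x ⊛ y = [0, 0, 4, 2, 0]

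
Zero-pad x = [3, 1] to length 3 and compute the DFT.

Original 2-point DFT: [4, 2]
Zero-padded 3-point DFT provides frequency interpolation.

DFT_3([x, 0, ...]) = [4, 2.5000-0.8660i, 2.5000+0.8660i]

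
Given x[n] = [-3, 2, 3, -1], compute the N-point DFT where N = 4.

X[k] = Σ(n=0 to 3) x[n] · ω_4^(nk)
where ω_4 = e^(-2πi/4)

Computing each X[k]:
X[0] = 1
X[1] = -6-3i
X[2] = -1
X[3] = -6+3i

X = [1, -6-3i, -1, -6+3i]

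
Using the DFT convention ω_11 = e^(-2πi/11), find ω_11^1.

ω_11^1 = e^(-2πi·1/11)
= cos(-2π·1/11) + i·sin(-2π·1/11)
= cos(-2π/11) + i·sin(-2π/11)

ω_11^1 = cos(-2π/11) + i·sin(-2π/11) = 0.8413-0.5406i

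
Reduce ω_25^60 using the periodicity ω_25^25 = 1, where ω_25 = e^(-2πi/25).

Since ω_25^25 = 1, powers reduce modulo 25.
60 mod 25 = 10
So ω_25^60 = ω_25^10 = e^(-2πi·10/25)

ω_25^60 = ω_25^10 = -0.8090-0.5878i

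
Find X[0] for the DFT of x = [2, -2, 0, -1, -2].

X[0] = Σ(n=0 to 4) x[n] · ω_5^0 = Σ x[n]
= (2) + (-2) + (0) + (-1) + (-2)

X[0] = -3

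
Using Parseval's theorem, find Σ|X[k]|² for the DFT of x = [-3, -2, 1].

Parseval: Σ|x[n]|² = (1/N)Σ|X[k]|², so Σ|X[k]|² = N·Σ|x[n]|² = 3·14.0000

Σ|X[k]|² = N·Σ|x[n]|² = 3·14.0000 = 42.0000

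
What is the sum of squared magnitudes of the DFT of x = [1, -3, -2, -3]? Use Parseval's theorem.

Parseval: Σ|x[n]|² = (1/N)Σ|X[k]|², so Σ|X[k]|² = N·Σ|x[n]|² = 4·23.0000

Σ|X[k]|² = N·Σ|x[n]|² = 4·23.0000 = 92.0000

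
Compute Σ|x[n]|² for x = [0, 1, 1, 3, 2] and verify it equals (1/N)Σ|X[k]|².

Time domain:
Σ|x[n]|² = |0|² + |1|² + |1|² + |3|² + |2|² = 15.0000

Frequency domain:
(1/5)Σ|X[k]|² = (1/5)(|7|² + |-2.3090+2.1266i|² + |-1.1910-1.3143i|² + |-1.1910+1.3143i|² + |-2.3090-2.1266i|²) = (1/5)·75.0000 = 15.0000

Both sides agree, confirming Parseval's theorem.

Σ|x[n]|² = (1/N)Σ|X[k]|² = 15.0000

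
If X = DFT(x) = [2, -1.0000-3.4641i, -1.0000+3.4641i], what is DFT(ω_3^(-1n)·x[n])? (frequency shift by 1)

Modulation property: DFT(ω_3^(-1n)·x[n]) = X[(k-1) mod 3], so circularly shift X by 1 positions.

X[k-1] = [-1.0000+3.4641i, 2, -1.0000-3.4641i]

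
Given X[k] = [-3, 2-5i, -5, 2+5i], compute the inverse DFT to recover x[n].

x[n] = (1/4) Σ(k=0 to 3) X[k] · e^(2πikn/4)

Computing each x[n]:
x[0] = -1
x[1] = 3
x[2] = -3
x[3] = -2

x = [-1, 3, -3, -2]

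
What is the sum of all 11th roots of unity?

Sum of all nth roots of unity equals 0 for n > 1 (geometric series with r ≠ 1).

0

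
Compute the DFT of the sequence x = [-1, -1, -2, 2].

X[k] = Σ(n=0 to 3) x[n] · ω_4^(nk)
where ω_4 = e^(-2πi/4)

Computing each X[k]:
X[0] = -2
X[1] = 1+3i
X[2] = -4
X[3] = 1-3i

X = [-2, 1+3i, -4, 1-3i]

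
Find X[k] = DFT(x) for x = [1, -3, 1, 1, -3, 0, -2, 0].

X[k] = Σ(n=0 to 7) x[n] · ω_8^(nk)
where ω_8 = e^(-2πi/8)

Computing each X[k]:
X[0] = -5
X[1] = 1.1716-1.5858i
X[2] = -1+4i
X[3] = 6.8284+4.4142i
X[4] = -1
X[5] = 6.8284-4.4142i
X[6] = -1-4i
X[7] = 1.1716+1.5858i

X = [-5, 1.1716-1.5858i, -1+4i, 6.8284+4.4142i, -1, 6.8284-4.4142i, -1-4i, 1.1716+1.5858i]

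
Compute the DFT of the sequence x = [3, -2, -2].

X[k] = Σ(n=0 to 2) x[n] · ω_3^(nk)
where ω_3 = e^(-2πi/3)

Computing each X[k]:
X[0] = -1
X[1] = 5
X[2] = 5

X = [-1, 5, 5]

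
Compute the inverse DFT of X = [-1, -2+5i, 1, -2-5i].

x[n] = (1/4) Σ(k=0 to 3) X[k] · e^(2πikn/4)

Computing each x[n]:
x[0] = -1
x[1] = -3
x[2] = 1
x[3] = 2

x = [-1, -3, 1, 2]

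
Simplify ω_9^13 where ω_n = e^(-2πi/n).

Since ω_9^9 = 1, powers reduce modulo 9.
13 mod 9 = 4
So ω_9^13 = ω_9^4 = e^(-2πi·4/9)

ω_9^13 = ω_9^4 = -0.9397-0.3420i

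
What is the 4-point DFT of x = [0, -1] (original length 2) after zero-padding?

Original 2-point DFT: [-1, 1]
Zero-padded 4-point DFT provides frequency interpolation.

DFT_4([x, 0, ...]) = [-1, 1i, 1, -1i]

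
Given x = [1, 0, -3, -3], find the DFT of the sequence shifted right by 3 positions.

Time shift by 3: X_shifted[k] = ω_4^(3k) · X[k]
Shifted x = [0, -3, -3, 1]

DFT(x[n-3]) = [-5, 3+4i, -1, 3-4i]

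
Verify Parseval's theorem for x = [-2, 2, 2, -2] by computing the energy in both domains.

Time domain:
Σ|x[n]|² = |-2|² + |2|² + |2|² + |-2|² = 16.0000

Frequency domain:
(1/4)Σ|X[k]|² = (1/4)(|0|² + |-4-4i|² + |0|² + |-4+4i|²) = (1/4)·64.0000 = 16.0000

Both sides agree, confirming Parseval's theorem.

Σ|x[n]|² = (1/N)Σ|X[k]|² = 16.0000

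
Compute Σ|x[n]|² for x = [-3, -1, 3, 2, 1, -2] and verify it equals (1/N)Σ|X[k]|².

Time domain:
Σ|x[n]|² = |-3|² + |-1|² + |3|² + |2|² + |1|² + |-2|² = 28.0000

Frequency domain:
(1/6)Σ|X[k]|² = (1/6)(|0|² + |-8.5000-2.5981i|² + |-1.5000+0.8660i|² + |2|² + |-1.5000-0.8660i|² + |-8.5000+2.5981i|²) = (1/6)·168.0000 = 28.0000

Both sides agree, confirming Parseval's theorem.

Σ|x[n]|² = (1/N)Σ|X[k]|² = 28.0000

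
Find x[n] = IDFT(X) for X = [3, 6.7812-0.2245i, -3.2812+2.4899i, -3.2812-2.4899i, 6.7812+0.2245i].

x[n] = (1/5) Σ(k=0 to 4) X[k] · e^(2πikn/5)

Computing each x[n]:
x[0] = 2
x[1] = 2
x[2] = -1
x[3] = -3
x[4] = 3

x = [2, 2, -1, -3, 3]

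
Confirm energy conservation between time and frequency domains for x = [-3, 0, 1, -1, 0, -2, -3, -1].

Time domain:
Σ|x[n]|² = |-3|² + |0|² + |1|² + |-1|² + |0|² + |-2|² + |-3|² + |-1|² = 25.0000

Frequency domain:
(1/8)Σ|X[k]|² = (1/8)(|-9|² + |-1.5858-5.4142i|² + |-1|² + |-4.4142+2.5858i|² + |-1|² + |-4.4142-2.5858i|² + |-1|² + |-1.5858+5.4142i|²) = (1/8)·200.0000 = 25.0000

Both sides agree, confirming Parseval's theorem.

Σ|x[n]|² = (1/N)Σ|X[k]|² = 25.0000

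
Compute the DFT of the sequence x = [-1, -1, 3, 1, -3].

X[k] = Σ(n=0 to 4) x[n] · ω_5^(nk)
where ω_5 = e^(-2πi/5)

Computing each X[k]:
X[0] = -1
X[1] = -5.4721-3.0777i
X[2] = 3.4721+0.7265i
X[3] = 3.4721-0.7265i
X[4] = -5.4721+3.0777i

X = [-1, -5.4721-3.0777i, 3.4721+0.7265i, 3.4721-0.7265i, -5.4721+3.0777i]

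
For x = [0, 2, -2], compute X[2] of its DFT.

X[2] = Σ(n=0 to 2) x[n] · ω_3^(2n) where ω_3 = e^(-2πi/3)
= (0)·ω_3^0 + (2)·ω_3^2 + (-2)·ω_3^4

X[2] = 3.4641i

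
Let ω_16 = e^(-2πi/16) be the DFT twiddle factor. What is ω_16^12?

ω_16^12 = e^(-2πi·12/16)
= cos(-2π·12/16) + i·sin(-2π·12/16)
= cos(-24π/16) + i·sin(-24π/16)

ω_16^12 = cos(-24π/16) + i·sin(-24π/16) = 1i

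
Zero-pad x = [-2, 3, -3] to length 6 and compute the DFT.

Original 3-point DFT: [-2, -2.0000-5.1962i, -2.0000+5.1962i]
Zero-padded 6-point DFT provides frequency interpolation.

DFT_6([x, 0, ...]) = [-2, 1, -2.0000-5.1962i, -8, -2.0000+5.1962i, 1]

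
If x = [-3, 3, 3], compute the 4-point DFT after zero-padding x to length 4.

Original 3-point DFT: [3, -6, -6]
Zero-padded 4-point DFT provides frequency interpolation.

DFT_4([x, 0, ...]) = [3, -6-3i, -3, -6+3i]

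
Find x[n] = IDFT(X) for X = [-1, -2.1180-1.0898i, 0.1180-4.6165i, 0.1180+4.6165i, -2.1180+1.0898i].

x[n] = (1/5) Σ(k=0 to 4) X[k] · e^(2πikn/5)

Computing each x[n]:
x[0] = -1
x[1] = 1
x[2] = -1
x[3] = 2
x[4] = -2

x = [-1, 1, -1, 2, -2]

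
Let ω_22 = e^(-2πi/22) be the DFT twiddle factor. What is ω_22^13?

ω_22^13 = e^(-2πi·13/22)
= cos(-2π·13/22) + i·sin(-2π·13/22)
= cos(-26π/22) + i·sin(-26π/22)

ω_22^13 = cos(-26π/22) + i·sin(-26π/22) = -0.8413+0.5406i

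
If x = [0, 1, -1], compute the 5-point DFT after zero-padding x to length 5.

Original 3-point DFT: [0, -1.7321i, 1.7321i]
Zero-padded 5-point DFT provides frequency interpolation.

DFT_5([x, 0, ...]) = [0, 1.1180-0.3633i, -1.1180-1.5388i, -1.1180+1.5388i, 1.1180+0.3633i]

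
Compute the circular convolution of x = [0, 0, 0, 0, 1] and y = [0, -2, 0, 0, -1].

(x ⊛ y)[n] = Σ(m=0 to 4) x[m] · y[(n-m) mod 5]

Computing each output sample:
(x ⊛ y)[0] = -2
(x ⊛ y)[1] = 0
(x ⊛ y)[2] = 0
(x ⊛ y)[3] = -1
(x ⊛ y)[4] = 0

x ⊛ y = [-2, 0, 0, -1, 0]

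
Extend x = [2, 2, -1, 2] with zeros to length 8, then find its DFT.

Original 4-point DFT: [5, 3, -3, 3]
Zero-padded 8-point DFT provides frequency interpolation.

DFT_8([x, 0, ...]) = [5, 2.0000-1.8284i, 3, 2.0000-3.8284i, -3, 2.0000+3.8284i, 3, 2.0000+1.8284i]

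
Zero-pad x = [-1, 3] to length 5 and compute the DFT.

Original 2-point DFT: [2, -4]
Zero-padded 5-point DFT provides frequency interpolation.

DFT_5([x, 0, ...]) = [2, -0.0729-2.8532i, -3.4271-1.7634i, -3.4271+1.7634i, -0.0729+2.8532i]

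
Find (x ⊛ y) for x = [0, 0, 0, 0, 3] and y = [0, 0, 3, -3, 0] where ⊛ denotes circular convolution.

(x ⊛ y)[n] = Σ(m=0 to 4) x[m] · y[(n-m) mod 5]

Computing each output sample:
(x ⊛ y)[0] = 0
(x ⊛ y)[1] = 9
(x ⊛ y)[2] = -9
(x ⊛ y)[3] = 0
(x ⊛ y)[4] = 0

x ⊛ y = [0, 9, -9, 0, 0]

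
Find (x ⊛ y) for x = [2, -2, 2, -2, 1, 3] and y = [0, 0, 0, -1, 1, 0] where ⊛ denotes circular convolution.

(x ⊛ y)[n] = Σ(m=0 to 5) x[m] · y[(n-m) mod 6]

Computing each output sample:
(x ⊛ y)[0] = 4
(x ⊛ y)[1] = -3
(x ⊛ y)[2] = -2
(x ⊛ y)[3] = 1
(x ⊛ y)[4] = 4
(x ⊛ y)[5] = -4

x ⊛ y = [4, -3, -2, 1, 4, -4]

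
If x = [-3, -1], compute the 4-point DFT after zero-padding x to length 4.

Original 2-point DFT: [-4, -2]
Zero-padded 4-point DFT provides frequency interpolation.

DFT_4([x, 0, ...]) = [-4, -3+1i, -2, -3-1i]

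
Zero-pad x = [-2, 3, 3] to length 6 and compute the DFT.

Original 3-point DFT: [4, -5, -5]
Zero-padded 6-point DFT provides frequency interpolation.

DFT_6([x, 0, ...]) = [4, -2.0000-5.1962i, -5, -2, -5, -2.0000+5.1962i]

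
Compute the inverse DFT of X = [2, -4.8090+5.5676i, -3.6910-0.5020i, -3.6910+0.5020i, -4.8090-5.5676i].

x[n] = (1/5) Σ(k=0 to 4) X[k] · e^(2πikn/5)

Computing each x[n]:
x[0] = -3
x[1] = -1
x[2] = 0
x[3] = 3
x[4] = 3

x = [-3, -1, 0, 3, 3]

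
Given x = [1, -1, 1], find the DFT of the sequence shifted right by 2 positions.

Time shift by 2: X_shifted[k] = ω_3^(2k) · X[k]
Shifted x = [-1, 1, 1]

DFT(x[n-2]) = [1, -2, -2]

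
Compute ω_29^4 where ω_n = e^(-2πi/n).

ω_29^4 = e^(-2πi·4/29)
= cos(-2π·4/29) + i·sin(-2π·4/29)
= cos(-8π/29) + i·sin(-8π/29)

ω_29^4 = cos(-8π/29) + i·sin(-8π/29) = 0.6474-0.7622i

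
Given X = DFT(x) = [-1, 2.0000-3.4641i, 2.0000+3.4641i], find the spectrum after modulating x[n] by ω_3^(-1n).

Modulation property: DFT(ω_3^(-1n)·x[n]) = X[(k-1) mod 3], so circularly shift X by 1 positions.

X[k-1] = [2.0000+3.4641i, -1, 2.0000-3.4641i]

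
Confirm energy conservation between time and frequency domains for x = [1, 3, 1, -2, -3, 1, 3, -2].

Time domain:
Σ|x[n]|² = |1|² + |3|² + |1|² + |-2|² + |-3|² + |1|² + |3|² + |-2|² = 38.0000

Frequency domain:
(1/8)Σ|X[k]|² = (1/8)(|2|² + |5.4142+0.5858i|² + |-6-8i|² + |2.5858-3.4142i|² + |2|² + |2.5858+3.4142i|² + |-6+8i|² + |5.4142-0.5858i|²) = (1/8)·304.0000 = 38.0000

Both sides agree, confirming Parseval's theorem.

Σ|x[n]|² = (1/N)Σ|X[k]|² = 38.0000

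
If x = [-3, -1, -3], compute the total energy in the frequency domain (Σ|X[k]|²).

Parseval: Σ|x[n]|² = (1/N)Σ|X[k]|², so Σ|X[k]|² = N·Σ|x[n]|² = 3·19.0000

Σ|X[k]|² = N·Σ|x[n]|² = 3·19.0000 = 57.0000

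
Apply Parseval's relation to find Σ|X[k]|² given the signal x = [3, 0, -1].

Parseval: Σ|x[n]|² = (1/N)Σ|X[k]|², so Σ|X[k]|² = N·Σ|x[n]|² = 3·10.0000

Σ|X[k]|² = N·Σ|x[n]|² = 3·10.0000 = 30.0000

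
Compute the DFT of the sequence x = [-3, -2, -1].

X[k] = Σ(n=0 to 2) x[n] · ω_3^(nk)
where ω_3 = e^(-2πi/3)

Computing each X[k]:
X[0] = -6
X[1] = -1.5000+0.8660i
X[2] = -1.5000-0.8660i

X = [-6, -1.5000+0.8660i, -1.5000-0.8660i]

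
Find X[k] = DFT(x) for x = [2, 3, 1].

X[k] = Σ(n=0 to 2) x[n] · ω_3^(nk)
where ω_3 = e^(-2πi/3)

Computing each X[k]:
X[0] = 6
X[1] = -1.7321i
X[2] = 1.7321i

X = [6, -1.7321i, 1.7321i]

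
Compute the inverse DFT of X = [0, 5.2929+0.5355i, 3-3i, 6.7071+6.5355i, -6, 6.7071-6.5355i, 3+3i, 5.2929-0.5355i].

x[n] = (1/8) Σ(k=0 to 7) X[k] · e^(2πikn/8)

Computing each x[n]:
x[0] = 3
x[1] = 0
x[2] = 0
x[3] = -1
x[4] = -3
x[5] = 3
x[6] = -3
x[7] = 1

x = [3, 0, 0, -1, -3, 3, -3, 1]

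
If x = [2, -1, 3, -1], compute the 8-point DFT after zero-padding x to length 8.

Original 4-point DFT: [3, -1, 7, -1]
Zero-padded 8-point DFT provides frequency interpolation.

DFT_8([x, 0, ...]) = [3, 2.0000-1.5858i, -1, 2.0000+4.4142i, 7, 2.0000-4.4142i, -1, 2.0000+1.5858i]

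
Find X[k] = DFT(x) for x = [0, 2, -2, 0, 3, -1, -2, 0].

X[k] = Σ(n=0 to 7) x[n] · ω_8^(nk)
where ω_8 = e^(-2πi/8)

Computing each X[k]:
X[0] = 0
X[1] = -0.8787-2.1213i
X[2] = 7-1i
X[3] = -5.1213-2.1213i
X[4] = -2
X[5] = -5.1213+2.1213i
X[6] = 7+1i
X[7] = -0.8787+2.1213i

X = [0, -0.8787-2.1213i, 7-1i, -5.1213-2.1213i, -2, -5.1213+2.1213i, 7+1i, -0.8787+2.1213i]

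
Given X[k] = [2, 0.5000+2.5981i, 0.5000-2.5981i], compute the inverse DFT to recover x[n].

x[n] = (1/3) Σ(k=0 to 2) X[k] · e^(2πikn/3)

Computing each x[n]:
x[0] = 1
x[1] = -1
x[2] = 2

x = [1, -1, 2]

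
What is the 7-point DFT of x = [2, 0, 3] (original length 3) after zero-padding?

Original 3-point DFT: [5, 0.5000+2.5981i, 0.5000-2.5981i]
Zero-padded 7-point DFT provides frequency interpolation.

DFT_7([x, 0, ...]) = [5, 1.3324-2.9248i, -0.7029+1.3017i, 3.8705+2.3455i, 3.8705-2.3455i, -0.7029-1.3017i, 1.3324+2.9248i]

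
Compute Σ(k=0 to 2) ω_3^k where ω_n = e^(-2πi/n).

Sum of all nth roots of unity equals 0 for n > 1 (geometric series with r ≠ 1).

0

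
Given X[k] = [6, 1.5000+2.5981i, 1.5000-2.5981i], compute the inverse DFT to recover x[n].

x[n] = (1/3) Σ(k=0 to 2) X[k] · e^(2πikn/3)

Computing each x[n]:
x[0] = 3
x[1] = 0
x[2] = 3

x = [3, 0, 3]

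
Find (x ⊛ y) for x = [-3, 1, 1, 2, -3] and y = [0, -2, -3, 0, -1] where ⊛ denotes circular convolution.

(x ⊛ y)[n] = Σ(m=0 to 4) x[m] · y[(n-m) mod 5]

Computing each output sample:
(x ⊛ y)[0] = -1
(x ⊛ y)[1] = 14
(x ⊛ y)[2] = 5
(x ⊛ y)[3] = -2
(x ⊛ y)[4] = -4

x ⊛ y = [-1, 14, 5, -2, -4]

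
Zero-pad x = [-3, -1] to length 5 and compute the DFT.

Original 2-point DFT: [-4, -2]
Zero-padded 5-point DFT provides frequency interpolation.

DFT_5([x, 0, ...]) = [-4, -3.3090+0.9511i, -2.1910+0.5878i, -2.1910-0.5878i, -3.3090-0.9511i]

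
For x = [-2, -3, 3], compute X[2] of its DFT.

X[2] = Σ(n=0 to 2) x[n] · ω_3^(2n) where ω_3 = e^(-2πi/3)
= (-2)·ω_3^0 + (-3)·ω_3^2 + (3)·ω_3^4

X[2] = -2.0000-5.1962i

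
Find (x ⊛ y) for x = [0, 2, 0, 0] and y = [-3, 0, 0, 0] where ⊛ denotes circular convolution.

(x ⊛ y)[n] = Σ(m=0 to 3) x[m] · y[(n-m) mod 4]

Computing each output sample:
(x ⊛ y)[0] = 0
(x ⊛ y)[1] = -6
(x ⊛ y)[2] = 0
(x ⊛ y)[3] = 0

x ⊛ y = [0, -6, 0, 0]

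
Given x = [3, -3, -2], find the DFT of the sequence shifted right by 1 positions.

Time shift by 1: X_shifted[k] = ω_3^(1k) · X[k]
Shifted x = [-2, 3, -3]

DFT(x[n-1]) = [-2, -2.0000-5.1962i, -2.0000+5.1962i]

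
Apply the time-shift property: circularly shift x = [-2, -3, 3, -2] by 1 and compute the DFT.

Time shift by 1: X_shifted[k] = ω_4^(1k) · X[k]
Shifted x = [-2, -2, -3, 3]

DFT(x[n-1]) = [-4, 1+5i, -6, 1-5i]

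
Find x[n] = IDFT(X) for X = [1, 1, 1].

x[n] = (1/3) Σ(k=0 to 2) X[k] · e^(2πikn/3)

Computing each x[n]:
x[0] = 1
x[1] = 0
x[2] = 0

x = [1, 0, 0]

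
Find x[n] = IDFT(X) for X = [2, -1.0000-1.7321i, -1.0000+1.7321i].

x[n] = (1/3) Σ(k=0 to 2) X[k] · e^(2πikn/3)

Computing each x[n]:
x[0] = 0
x[1] = 2
x[2] = 0

x = [0, 2, 0]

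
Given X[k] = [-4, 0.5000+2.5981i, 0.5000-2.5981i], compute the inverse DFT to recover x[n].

x[n] = (1/3) Σ(k=0 to 2) X[k] · e^(2πikn/3)

Computing each x[n]:
x[0] = -1
x[1] = -3
x[2] = 0

x = [-1, -3, 0]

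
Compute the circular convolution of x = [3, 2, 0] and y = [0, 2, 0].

(x ⊛ y)[n] = Σ(m=0 to 2) x[m] · y[(n-m) mod 3]

Computing each output sample:
(x ⊛ y)[0] = 0
(x ⊛ y)[1] = 6
(x ⊛ y)[2] = 4

x ⊛ y = [0, 6, 4]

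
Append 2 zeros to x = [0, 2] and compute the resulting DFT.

Original 2-point DFT: [2, -2]
Zero-padded 4-point DFT provides frequency interpolation.

DFT_4([x, 0, ...]) = [2, -2i, -2, 2i]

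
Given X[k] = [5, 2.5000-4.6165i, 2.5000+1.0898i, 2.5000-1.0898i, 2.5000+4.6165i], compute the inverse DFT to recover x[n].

x[n] = (1/5) Σ(k=0 to 4) X[k] · e^(2πikn/5)

Computing each x[n]:
x[0] = 3
x[1] = 2
x[2] = 2
x[3] = -1
x[4] = -1

x = [3, 2, 2, -1, -1]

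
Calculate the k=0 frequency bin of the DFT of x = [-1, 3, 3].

X[0] = Σ(n=0 to 2) x[n] · ω_3^0 = Σ x[n]
= (-1) + (3) + (3)

X[0] = 5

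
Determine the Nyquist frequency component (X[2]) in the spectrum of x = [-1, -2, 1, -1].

X[2] = Σ(n=0 to 3) x[n] · ω_4^(2n) where ω_4 = e^(-2πi/4)
= (-1)·ω_4^0 + (-2)·ω_4^2 + (1)·ω_4^4 + (-1)·ω_4^6

X[2] = 3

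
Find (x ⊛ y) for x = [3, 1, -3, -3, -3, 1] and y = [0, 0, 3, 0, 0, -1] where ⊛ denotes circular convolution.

(x ⊛ y)[n] = Σ(m=0 to 5) x[m] · y[(n-m) mod 6]

Computing each output sample:
(x ⊛ y)[0] = -10
(x ⊛ y)[1] = 6
(x ⊛ y)[2] = 12
(x ⊛ y)[3] = 6
(x ⊛ y)[4] = -10
(x ⊛ y)[5] = -12

x ⊛ y = [-10, 6, 12, 6, -10, -12]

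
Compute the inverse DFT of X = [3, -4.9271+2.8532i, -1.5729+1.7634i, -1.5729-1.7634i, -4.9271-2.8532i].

x[n] = (1/5) Σ(k=0 to 4) X[k] · e^(2πikn/5)

Computing each x[n]:
x[0] = -2
x[1] = -1
x[2] = 2
x[3] = 2
x[4] = 2

x = [-2, -1, 2, 2, 2]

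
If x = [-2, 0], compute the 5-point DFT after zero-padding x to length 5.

Original 2-point DFT: [-2, -2]
Zero-padded 5-point DFT provides frequency interpolation.

DFT_5([x, 0, ...]) = [-2, -2, -2, -2, -2]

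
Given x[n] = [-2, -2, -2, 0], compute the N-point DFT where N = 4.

X[k] = Σ(n=0 to 3) x[n] · ω_4^(nk)
where ω_4 = e^(-2πi/4)

Computing each X[k]:
X[0] = -6
X[1] = 2i
X[2] = -2
X[3] = -2i

X = [-6, 2i, -2, -2i]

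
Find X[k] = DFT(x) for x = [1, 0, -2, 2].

X[k] = Σ(n=0 to 3) x[n] · ω_4^(nk)
where ω_4 = e^(-2πi/4)

Computing each X[k]:
X[0] = 1
X[1] = 3+2i
X[2] = -3
X[3] = 3-2i

X = [1, 3+2i, -3, 3-2i]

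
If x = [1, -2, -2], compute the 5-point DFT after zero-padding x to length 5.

Original 3-point DFT: [-3, 3, 3]
Zero-padded 5-point DFT provides frequency interpolation.

DFT_5([x, 0, ...]) = [-3, 2.0000+3.0777i, 2.0000-0.7265i, 2.0000+0.7265i, 2.0000-3.0777i]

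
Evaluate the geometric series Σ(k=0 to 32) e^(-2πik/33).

Sum of all nth roots of unity equals 0 for n > 1 (geometric series with r ≠ 1).

0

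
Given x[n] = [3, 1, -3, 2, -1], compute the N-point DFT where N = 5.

X[k] = Σ(n=0 to 4) x[n] · ω_5^(nk)
where ω_5 = e^(-2πi/5)

Computing each X[k]:
X[0] = 2
X[1] = 3.8090+1.0368i
X[2] = 2.6910-5.9309i
X[3] = 2.6910+5.9309i
X[4] = 3.8090-1.0368i

X = [2, 3.8090+1.0368i, 2.6910-5.9309i, 2.6910+5.9309i, 3.8090-1.0368i]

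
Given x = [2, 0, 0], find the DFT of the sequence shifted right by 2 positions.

Time shift by 2: X_shifted[k] = ω_3^(2k) · X[k]
Shifted x = [0, 0, 2]

DFT(x[n-2]) = [2, -1.0000+1.7321i, -1.0000-1.7321i]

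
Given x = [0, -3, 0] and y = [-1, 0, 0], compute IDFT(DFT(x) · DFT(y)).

(x ⊛ y)[n] = Σ(m=0 to 2) x[m] · y[(n-m) mod 3]

Computing each output sample:
(x ⊛ y)[0] = 0
(x ⊛ y)[1] = 3
(x ⊛ y)[2] = 0

x ⊛ y = [0, 3, 0]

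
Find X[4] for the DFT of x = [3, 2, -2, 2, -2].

X[4] = Σ(n=0 to 4) x[n] · ω_5^(4n) where ω_5 = e^(-2πi/5)
= (3)·ω_5^0 + (2)·ω_5^4 + (-2)·ω_5^8 + (2)·ω_5^12 + (-2)·ω_5^16

X[4] = 3.0000+1.4531i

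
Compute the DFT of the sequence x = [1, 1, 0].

X[k] = Σ(n=0 to 2) x[n] · ω_3^(nk)
where ω_3 = e^(-2πi/3)

Computing each X[k]:
X[0] = 2
X[1] = 0.5000-0.8660i
X[2] = 0.5000+0.8660i

X = [2, 0.5000-0.8660i, 0.5000+0.8660i]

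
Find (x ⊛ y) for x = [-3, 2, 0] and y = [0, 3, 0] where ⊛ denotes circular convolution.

(x ⊛ y)[n] = Σ(m=0 to 2) x[m] · y[(n-m) mod 3]

Computing each output sample:
(x ⊛ y)[0] = 0
(x ⊛ y)[1] = -9
(x ⊛ y)[2] = 6

x ⊛ y = [0, -9, 6]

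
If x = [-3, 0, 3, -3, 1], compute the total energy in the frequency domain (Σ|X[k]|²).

Parseval: Σ|x[n]|² = (1/N)Σ|X[k]|², so Σ|X[k]|² = N·Σ|x[n]|² = 5·28.0000

Σ|X[k]|² = N·Σ|x[n]|² = 5·28.0000 = 140.0000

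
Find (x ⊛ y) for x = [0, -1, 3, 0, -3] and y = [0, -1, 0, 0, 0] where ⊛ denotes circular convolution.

(x ⊛ y)[n] = Σ(m=0 to 4) x[m] · y[(n-m) mod 5]

Computing each output sample:
(x ⊛ y)[0] = 3
(x ⊛ y)[1] = 0
(x ⊛ y)[2] = 1
(x ⊛ y)[3] = -3
(x ⊛ y)[4] = 0

x ⊛ y = [3, 0, 1, -3, 0]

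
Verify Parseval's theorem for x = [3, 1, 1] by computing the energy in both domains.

Time domain:
Σ|x[n]|² = |3|² + |1|² + |1|² = 11.0000

Frequency domain:
(1/3)Σ|X[k]|² = (1/3)(|5|² + |2|² + |2|²) = (1/3)·33.0000 = 11.0000

Both sides agree, confirming Parseval's theorem.

Σ|x[n]|² = (1/N)Σ|X[k]|² = 11.0000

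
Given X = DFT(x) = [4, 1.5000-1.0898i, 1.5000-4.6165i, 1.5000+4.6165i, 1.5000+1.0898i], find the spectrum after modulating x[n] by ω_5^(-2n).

Modulation property: DFT(ω_5^(-2n)·x[n]) = X[(k-2) mod 5], so circularly shift X by 2 positions.

X[k-2] = [1.5000+4.6165i, 1.5000+1.0898i, 4, 1.5000-1.0898i, 1.5000-4.6165i]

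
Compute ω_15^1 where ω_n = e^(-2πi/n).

ω_15^1 = e^(-2πi·1/15)
= cos(-2π·1/15) + i·sin(-2π·1/15)
= cos(-2π/15) + i·sin(-2π/15)

ω_15^1 = cos(-2π/15) + i·sin(-2π/15) = 0.9135-0.4067i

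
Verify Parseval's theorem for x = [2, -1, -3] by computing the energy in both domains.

Time domain:
Σ|x[n]|² = |2|² + |-1|² + |-3|² = 14.0000

Frequency domain:
(1/3)Σ|X[k]|² = (1/3)(|-2|² + |4.0000-1.7321i|² + |4.0000+1.7321i|²) = (1/3)·42.0000 = 14.0000

Both sides agree, confirming Parseval's theorem.

Σ|x[n]|² = (1/N)Σ|X[k]|² = 14.0000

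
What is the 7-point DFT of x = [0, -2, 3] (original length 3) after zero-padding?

Original 3-point DFT: [1, -0.5000+4.3301i, -0.5000-4.3301i]
Zero-padded 7-point DFT provides frequency interpolation.

DFT_7([x, 0, ...]) = [1, -1.9145-1.3611i, -2.2579+3.2515i, 3.6724+3.2133i, 3.6724-3.2133i, -2.2579-3.2515i, -1.9145+1.3611i]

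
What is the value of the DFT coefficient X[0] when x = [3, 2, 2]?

X[0] = Σ(n=0 to 2) x[n] · ω_3^0 = Σ x[n]
= (3) + (2) + (2)

X[0] = 7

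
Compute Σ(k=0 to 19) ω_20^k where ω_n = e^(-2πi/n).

Sum of all nth roots of unity equals 0 for n > 1 (geometric series with r ≠ 1).

0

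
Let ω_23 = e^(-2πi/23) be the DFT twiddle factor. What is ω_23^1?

ω_23^1 = e^(-2πi·1/23)
= cos(-2π·1/23) + i·sin(-2π·1/23)
= cos(-2π/23) + i·sin(-2π/23)

ω_23^1 = cos(-2π/23) + i·sin(-2π/23) = 0.9629-0.2698i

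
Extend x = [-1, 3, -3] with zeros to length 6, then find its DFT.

Original 3-point DFT: [-1, -1.0000-5.1962i, -1.0000+5.1962i]
Zero-padded 6-point DFT provides frequency interpolation.

DFT_6([x, 0, ...]) = [-1, 2, -1.0000-5.1962i, -7, -1.0000+5.1962i, 2]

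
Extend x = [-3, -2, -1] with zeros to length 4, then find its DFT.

Original 3-point DFT: [-6, -1.5000+0.8660i, -1.5000-0.8660i]
Zero-padded 4-point DFT provides frequency interpolation.

DFT_4([x, 0, ...]) = [-6, -2+2i, -2, -2-2i]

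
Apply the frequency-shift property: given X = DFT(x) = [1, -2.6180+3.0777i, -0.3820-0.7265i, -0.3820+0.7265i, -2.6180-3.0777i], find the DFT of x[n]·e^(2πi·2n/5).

Modulation property: DFT(ω_5^(-2n)·x[n]) = X[(k-2) mod 5], so circularly shift X by 2 positions.

X[k-2] = [-0.3820+0.7265i, -2.6180-3.0777i, 1, -2.6180+3.0777i, -0.3820-0.7265i]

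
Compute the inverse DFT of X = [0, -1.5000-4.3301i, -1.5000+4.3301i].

x[n] = (1/3) Σ(k=0 to 2) X[k] · e^(2πikn/3)

Computing each x[n]:
x[0] = -1
x[1] = 3
x[2] = -2

x = [-1, 3, -2]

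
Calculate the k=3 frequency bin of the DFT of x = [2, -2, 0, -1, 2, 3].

X[3] = Σ(n=0 to 5) x[n] · ω_6^(3n) where ω_6 = e^(-2πi/6)
= (2)·ω_6^0 + (-2)·ω_6^3 + (0)·ω_6^6 + (-1)·ω_6^9 + (2)·ω_6^12 + (3)·ω_6^15

X[3] = 4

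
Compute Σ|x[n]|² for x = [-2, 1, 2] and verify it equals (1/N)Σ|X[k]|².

Time domain:
Σ|x[n]|² = |-2|² + |1|² + |2|² = 9.0000

Frequency domain:
(1/3)Σ|X[k]|² = (1/3)(|1|² + |-3.5000+0.8660i|² + |-3.5000-0.8660i|²) = (1/3)·27.0000 = 9.0000

Both sides agree, confirming Parseval's theorem.

Σ|x[n]|² = (1/N)Σ|X[k]|² = 9.0000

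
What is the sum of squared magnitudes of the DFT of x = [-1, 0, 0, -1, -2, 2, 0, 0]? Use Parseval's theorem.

Parseval: Σ|x[n]|² = (1/N)Σ|X[k]|², so Σ|X[k]|² = N·Σ|x[n]|² = 8·10.0000

Σ|X[k]|² = N·Σ|x[n]|² = 8·10.0000 = 80.0000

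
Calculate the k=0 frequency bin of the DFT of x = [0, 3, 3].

X[0] = Σ(n=0 to 2) x[n] · ω_3^0 = Σ x[n]
= (0) + (3) + (3)

X[0] = 6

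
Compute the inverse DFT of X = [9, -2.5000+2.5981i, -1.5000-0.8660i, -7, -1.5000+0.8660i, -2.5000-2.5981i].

x[n] = (1/6) Σ(k=0 to 5) X[k] · e^(2πikn/6)

Computing each x[n]:
x[0] = -1
x[1] = 2
x[2] = 0
x[3] = 3
x[4] = 2
x[5] = 3

x = [-1, 2, 0, 3, 2, 3]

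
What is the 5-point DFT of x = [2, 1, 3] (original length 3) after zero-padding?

Original 3-point DFT: [6, 1.7321i, -1.7321i]
Zero-padded 5-point DFT provides frequency interpolation.

DFT_5([x, 0, ...]) = [6, -0.1180-2.7144i, 2.1180+2.2654i, 2.1180-2.2654i, -0.1180+2.7144i]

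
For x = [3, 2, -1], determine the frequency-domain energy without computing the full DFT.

Parseval: Σ|x[n]|² = (1/N)Σ|X[k]|², so Σ|X[k]|² = N·Σ|x[n]|² = 3·14.0000

Σ|X[k]|² = N·Σ|x[n]|² = 3·14.0000 = 42.0000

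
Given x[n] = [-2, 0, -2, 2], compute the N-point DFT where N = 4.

X[k] = Σ(n=0 to 3) x[n] · ω_4^(nk)
where ω_4 = e^(-2πi/4)

Computing each X[k]:
X[0] = -2
X[1] = 2i
X[2] = -6
X[3] = -2i

X = [-2, 2i, -6, -2i]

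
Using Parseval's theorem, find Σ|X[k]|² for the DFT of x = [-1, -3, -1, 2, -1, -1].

Parseval: Σ|x[n]|² = (1/N)Σ|X[k]|², so Σ|X[k]|² = N·Σ|x[n]|² = 6·17.0000

Σ|X[k]|² = N·Σ|x[n]|² = 6·17.0000 = 102.0000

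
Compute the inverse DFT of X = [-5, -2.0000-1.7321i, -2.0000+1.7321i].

x[n] = (1/3) Σ(k=0 to 2) X[k] · e^(2πikn/3)

Computing each x[n]:
x[0] = -3
x[1] = 0
x[2] = -2

x = [-3, 0, -2]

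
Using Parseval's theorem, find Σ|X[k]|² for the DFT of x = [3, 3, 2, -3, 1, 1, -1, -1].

Parseval: Σ|x[n]|² = (1/N)Σ|X[k]|², so Σ|X[k]|² = N·Σ|x[n]|² = 8·35.0000

Σ|X[k]|² = N·Σ|x[n]|² = 8·35.0000 = 280.0000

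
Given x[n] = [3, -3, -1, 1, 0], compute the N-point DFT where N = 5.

X[k] = Σ(n=0 to 4) x[n] · ω_5^(nk)
where ω_5 = e^(-2πi/5)

Computing each X[k]:
X[0] = 0
X[1] = 2.0729+4.0287i
X[2] = 5.4271-0.1388i
X[3] = 5.4271+0.1388i
X[4] = 2.0729-4.0287i

X = [0, 2.0729+4.0287i, 5.4271-0.1388i, 5.4271+0.1388i, 2.0729-4.0287i]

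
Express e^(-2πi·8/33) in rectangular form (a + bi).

ω_33^8 = e^(-2πi·8/33)
= cos(-2π·8/33) + i·sin(-2π·8/33)
= cos(-16π/33) + i·sin(-16π/33)

ω_33^8 = cos(-16π/33) + i·sin(-16π/33) = 0.0476-0.9989i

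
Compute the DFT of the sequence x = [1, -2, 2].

X[k] = Σ(n=0 to 2) x[n] · ω_3^(nk)
where ω_3 = e^(-2πi/3)

Computing each X[k]:
X[0] = 1
X[1] = 1.0000+3.4641i
X[2] = 1.0000-3.4641i

X = [1, 1.0000+3.4641i, 1.0000-3.4641i]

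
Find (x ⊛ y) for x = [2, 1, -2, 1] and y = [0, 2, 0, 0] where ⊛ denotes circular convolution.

(x ⊛ y)[n] = Σ(m=0 to 3) x[m] · y[(n-m) mod 4]

Computing each output sample:
(x ⊛ y)[0] = 2
(x ⊛ y)[1] = 4
(x ⊛ y)[2] = 2
(x ⊛ y)[3] = -4

x ⊛ y = [2, 4, 2, -4]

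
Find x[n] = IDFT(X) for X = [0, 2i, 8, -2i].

x[n] = (1/4) Σ(k=0 to 3) X[k] · e^(2πikn/4)

Computing each x[n]:
x[0] = 2
x[1] = -3
x[2] = 2
x[3] = -1

x = [2, -3, 2, -1]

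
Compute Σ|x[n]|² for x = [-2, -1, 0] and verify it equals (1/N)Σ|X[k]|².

Time domain:
Σ|x[n]|² = |-2|² + |-1|² + |0|² = 5.0000

Frequency domain:
(1/3)Σ|X[k]|² = (1/3)(|-3|² + |-1.5000+0.8660i|² + |-1.5000-0.8660i|²) = (1/3)·15.0000 = 5.0000

Both sides agree, confirming Parseval's theorem.

Σ|x[n]|² = (1/N)Σ|X[k]|² = 5.0000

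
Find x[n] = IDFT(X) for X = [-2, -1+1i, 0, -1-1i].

x[n] = (1/4) Σ(k=0 to 3) X[k] · e^(2πikn/4)

Computing each x[n]:
x[0] = -1
x[1] = -1
x[2] = 0
x[3] = 0

x = [-1, -1, 0, 0]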